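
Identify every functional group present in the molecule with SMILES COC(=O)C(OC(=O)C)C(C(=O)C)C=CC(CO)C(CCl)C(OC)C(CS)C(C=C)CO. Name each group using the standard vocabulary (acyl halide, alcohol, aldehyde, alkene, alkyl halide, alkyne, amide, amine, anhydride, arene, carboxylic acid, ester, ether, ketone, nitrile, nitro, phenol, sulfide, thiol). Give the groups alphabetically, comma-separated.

Taking each segment in turn:
  CH3OOC: CH3O–C(=O)–: carbonyl C bonded to C and to –OCH3 → ester (not ketone + ether).
  CH(OCOCH3): pendant –OC(=O)CH3: an acyloxy group → ester.
  CH(COCH3): pendant –COCH3: carbonyl C bonded to two carbons → ketone.
  CH=CH: C=C double bond → alkene.
  CH(CH2OH): pendant –CH2OH on an sp³ backbone C → alcohol.
  CH(CH2Cl): pendant –CH2X: halogen on sp³ carbon → alkyl halide.
  CH(OCH3): pendant –OCH3: C–O–C with sp³ C, no adjacent C=O → ether.
  CH(CH2SH): pendant –CH2SH → thiol.
  CH(CH=CH2): pendant –CH=CH2: C=C double bond → alkene.
  CH2OH: –OH on an sp³ carbon → alcohol.

alcohol, alkene, alkyl halide, ester, ether, ketone, thiol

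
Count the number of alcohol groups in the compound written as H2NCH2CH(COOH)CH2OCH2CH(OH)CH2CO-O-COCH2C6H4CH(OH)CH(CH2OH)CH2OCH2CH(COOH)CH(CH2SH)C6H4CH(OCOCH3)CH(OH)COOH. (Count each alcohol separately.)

Working along the chain:
  H2NCH2: –NH2 on an sp³ carbon with no adjacent C=O → amine.
  CH(COOH): pendant –COOH: carbonyl C bonded to C and –OH → carboxylic acid.
  CH2OCH2: C–O–C with sp³ carbons on both sides and no adjacent C=O → ether.
  CH(OH): –OH on an sp³ carbon → alcohol (secondary).
  CH2CO-O-COCH2: two acyl groups sharing one oxygen, –C(=O)–O–C(=O)– → anhydride.
  C6H4: para-disubstituted benzene ring → arene.
  CH(OH): –OH on an sp³ carbon → alcohol (secondary).
  CH(CH2OH): pendant –CH2OH on an sp³ backbone C → alcohol.
  CH2OCH2: C–O–C with sp³ carbons on both sides and no adjacent C=O → ether.
  CH(COOH): pendant –COOH: carbonyl C bonded to C and –OH → carboxylic acid.
  CH(CH2SH): pendant –CH2SH → thiol.
  C6H4: para-disubstituted benzene ring → arene.
  CH(OCOCH3): pendant –OC(=O)CH3: an acyloxy group → ester.
  CH(OH): –OH on an sp³ carbon → alcohol (secondary).
  COOH: –COOH: carbonyl C bonded to –OH and C → carboxylic acid (the –OH is not a separate alcohol).
Alcohol appears at: CH(OH), CH(OH), CH(CH2OH), CH(OH) → 4.

4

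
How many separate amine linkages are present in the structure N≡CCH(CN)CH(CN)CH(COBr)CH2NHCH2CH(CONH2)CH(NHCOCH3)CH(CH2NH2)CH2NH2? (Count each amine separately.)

Reading the structure from left to right:
  N≡C: N≡C–: carbon triple-bonded to nitrogen → nitrile.
  CH(CN): pendant –C≡N: nitrile.
  CH(CN): pendant –C≡N: nitrile.
  CH(COBr): pendant –C(=O)X: carbonyl C bonded to C and halogen → acyl halide.
  CH2NHCH2: C–N–C with sp³ carbons and no adjacent C=O → amine (secondary).
  CH(CONH2): pendant –CONH2: carbonyl C bonded to C and N → amide.
  CH(NHCOCH3): pendant –NHC(=O)CH3: N bonded to a carbonyl → amide (not amine).
  CH(CH2NH2): pendant –CH2NH2: N on sp³ C, no adjacent C=O → amine.
  CH2NH2: –NH2 on an sp³ carbon with no adjacent C=O → amine.
Amine appears at: CH2NHCH2, CH(CH2NH2), CH2NH2 → 3.

3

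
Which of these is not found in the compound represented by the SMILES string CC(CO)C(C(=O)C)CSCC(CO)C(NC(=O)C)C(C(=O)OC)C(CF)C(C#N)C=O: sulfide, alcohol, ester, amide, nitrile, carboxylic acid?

carboxylic acid

ester: present (CH(COOCH3) — pendant –COOCH3: carbonyl C bonded to C and –OCH3 → ester).
alcohol: present (CH(CH2OH) — pendant –CH2OH on an sp³ backbone C → alcohol).
amide: present (CH(NHCOCH3) — pendant –NHC(=O)CH3: N bonded to a carbonyl → amide (not amine)).
nitrile: present (CH(CN) — pendant –C≡N: nitrile).
sulfide: present (CH2SCH2 — C–S–C linkage → sulfide (thioether)).
carboxylic acid: absent. In CH(COOCH3), the acyl oxygen is bonded to carbon (–O–C), not to H, so this is an ester. In CH(NHCOCH3), the carbonyl is bonded to nitrogen, not to –OH; that is an amide.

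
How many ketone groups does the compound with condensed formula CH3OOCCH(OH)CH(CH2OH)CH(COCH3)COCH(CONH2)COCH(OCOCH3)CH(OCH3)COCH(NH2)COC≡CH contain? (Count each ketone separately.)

5

CH3O–C(=O)–: carbonyl C bonded to C and to –OCH3 → ester (not ketone + ether).
–OH on an sp³ carbon → alcohol (secondary).
pendant –CH2OH on an sp³ backbone C → alcohol.
pendant –COCH3: carbonyl C bonded to two carbons → ketone.
–C(=O)– with carbon on both sides → ketone.
pendant –CONH2: carbonyl C bonded to C and N → amide.
–C(=O)– with carbon on both sides → ketone.
pendant –OC(=O)CH3: an acyloxy group → ester.
pendant –OCH3: C–O–C with sp³ C, no adjacent C=O → ether.
–C(=O)– with carbon on both sides → ketone.
–NH2 on an sp³ carbon with no adjacent C=O → amine.
–C(=O)– with carbon on both sides → ketone.
C≡C triple bond → alkyne.
Ketone appears at: CH(COCH3), CO, CO, CO, CO → 5.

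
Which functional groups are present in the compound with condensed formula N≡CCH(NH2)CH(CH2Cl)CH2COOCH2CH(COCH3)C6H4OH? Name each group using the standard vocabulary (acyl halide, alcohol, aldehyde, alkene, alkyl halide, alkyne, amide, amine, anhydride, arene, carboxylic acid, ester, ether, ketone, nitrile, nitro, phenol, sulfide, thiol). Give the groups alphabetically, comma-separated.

alkyl halide, amine, arene, ester, ketone, nitrile, phenol

Working along the chain:
  N≡C: N≡C–: carbon triple-bonded to nitrogen → nitrile.
  CH(NH2): –NH2 on an sp³ carbon with no adjacent C=O → amine.
  CH(CH2Cl): pendant –CH2X: halogen on sp³ carbon → alkyl halide.
  CH2COOCH2: –C(=O)–O–C with C on the carbonyl side → ester.
  CH(COCH3): pendant –COCH3: carbonyl C bonded to two carbons → ketone.
  C6H4OH: –OH attached directly to an aromatic ring → phenol (not alcohol); the ring itself is an arene.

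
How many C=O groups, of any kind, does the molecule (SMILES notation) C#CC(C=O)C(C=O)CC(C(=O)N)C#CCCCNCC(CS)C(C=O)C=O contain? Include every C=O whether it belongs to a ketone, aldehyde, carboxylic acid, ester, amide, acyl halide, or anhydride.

5

CH(CHO): aldehyde, 1 C=O (running total 1).
CH(CHO): aldehyde, 1 C=O (running total 2).
CH(CONH2): amide, 1 C=O (running total 3).
CH(CHO): aldehyde, 1 C=O (running total 4).
CHO: aldehyde, 1 C=O (running total 5).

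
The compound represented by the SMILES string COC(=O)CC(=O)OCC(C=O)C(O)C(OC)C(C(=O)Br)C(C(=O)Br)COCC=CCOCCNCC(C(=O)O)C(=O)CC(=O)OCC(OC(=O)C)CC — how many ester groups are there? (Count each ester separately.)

Working along the chain:
  CH3OOC: CH3O–C(=O)–: carbonyl C bonded to C and to –OCH3 → ester (not ketone + ether).
  CH2COOCH2: –C(=O)–O–C with C on the carbonyl side → ester.
  CH(CHO): pendant –CHO: carbonyl C bonded to C and H → aldehyde.
  CH(OH): –OH on an sp³ carbon → alcohol (secondary).
  CH(OCH3): pendant –OCH3: C–O–C with sp³ C, no adjacent C=O → ether.
  CH(COBr): pendant –C(=O)X: carbonyl C bonded to C and halogen → acyl halide.
  CH(COBr): pendant –C(=O)X: carbonyl C bonded to C and halogen → acyl halide.
  CH2OCH2: C–O–C with sp³ carbons on both sides and no adjacent C=O → ether.
  CH=CH: C=C double bond → alkene.
  CH2OCH2: C–O–C with sp³ carbons on both sides and no adjacent C=O → ether.
  CH2NHCH2: C–N–C with sp³ carbons and no adjacent C=O → amine (secondary).
  CH(COOH): pendant –COOH: carbonyl C bonded to C and –OH → carboxylic acid.
  CO: –C(=O)– with carbon on both sides → ketone.
  CH2COOCH2: –C(=O)–O–C with C on the carbonyl side → ester.
  CH(OCOCH3): pendant –OC(=O)CH3: an acyloxy group → ester.
Ester appears at: CH3OOC, CH2COOCH2, CH2COOCH2, CH(OCOCH3) → 4.

4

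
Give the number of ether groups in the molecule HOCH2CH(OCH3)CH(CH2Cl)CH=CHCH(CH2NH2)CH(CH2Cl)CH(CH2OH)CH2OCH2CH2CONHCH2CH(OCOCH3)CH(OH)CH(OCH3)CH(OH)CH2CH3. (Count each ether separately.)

Reading the structure from left to right:
  HOCH2: HO– on an sp³ carbon → alcohol.
  CH(OCH3): pendant –OCH3: C–O–C with sp³ C, no adjacent C=O → ether.
  CH(CH2Cl): pendant –CH2X: halogen on sp³ carbon → alkyl halide.
  CH=CH: C=C double bond → alkene.
  CH(CH2NH2): pendant –CH2NH2: N on sp³ C, no adjacent C=O → amine.
  CH(CH2Cl): pendant –CH2X: halogen on sp³ carbon → alkyl halide.
  CH(CH2OH): pendant –CH2OH on an sp³ backbone C → alcohol.
  CH2OCH2: C–O–C with sp³ carbons on both sides and no adjacent C=O → ether.
  CH2CONHCH2: –C(=O)–N– linkage → amide (the N is not an amine).
  CH(OCOCH3): pendant –OC(=O)CH3: an acyloxy group → ester.
  CH(OH): –OH on an sp³ carbon → alcohol (secondary).
  CH(OCH3): pendant –OCH3: C–O–C with sp³ C, no adjacent C=O → ether.
  CH(OH): –OH on an sp³ carbon → alcohol (secondary).
Ether appears at: CH(OCH3), CH2OCH2, CH(OCH3) → 3.

3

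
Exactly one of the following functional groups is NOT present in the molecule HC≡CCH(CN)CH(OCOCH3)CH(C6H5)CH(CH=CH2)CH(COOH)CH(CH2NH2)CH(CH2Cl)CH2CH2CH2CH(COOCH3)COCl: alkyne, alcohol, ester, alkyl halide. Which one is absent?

alcohol

alkyne: present (HC≡C — C≡C triple bond → alkyne).
alkyl halide: present (CH(CH2Cl) — pendant –CH2X: halogen on sp³ carbon → alkyl halide).
ester: present (CH(OCOCH3) — pendant –OC(=O)CH3: an acyloxy group → ester).
alcohol: absent. In CH(COOH), the –OH sits on a carbonyl carbon, making it part of a carboxylic acid, not an alcohol.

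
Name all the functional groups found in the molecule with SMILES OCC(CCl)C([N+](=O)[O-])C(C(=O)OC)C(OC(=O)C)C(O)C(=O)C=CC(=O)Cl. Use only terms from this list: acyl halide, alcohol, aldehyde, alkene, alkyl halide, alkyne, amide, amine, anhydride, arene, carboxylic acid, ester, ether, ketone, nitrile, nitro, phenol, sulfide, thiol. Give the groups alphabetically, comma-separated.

acyl halide, alcohol, alkene, alkyl halide, ester, ketone, nitro

HO– on an sp³ carbon → alcohol.
pendant –CH2X: halogen on sp³ carbon → alkyl halide.
–NO2 on an sp³ carbon → nitro (the N=O is not a carbonyl).
pendant –COOCH3: carbonyl C bonded to C and –OCH3 → ester.
pendant –OC(=O)CH3: an acyloxy group → ester.
–OH on an sp³ carbon → alcohol (secondary).
–C(=O)– with carbon on both sides → ketone.
C=C double bond → alkene.
–C(=O)Cl: carbonyl C bonded to C and to a halogen → acyl halide (not alkyl halide).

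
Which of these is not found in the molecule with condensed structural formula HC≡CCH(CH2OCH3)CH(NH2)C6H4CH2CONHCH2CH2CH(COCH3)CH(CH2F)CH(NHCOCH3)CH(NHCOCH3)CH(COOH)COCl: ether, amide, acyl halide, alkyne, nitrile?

nitrile

amide: present (CH2CONHCH2 — –C(=O)–N– linkage → amide (the N is not an amine)).
alkyne: present (HC≡C — C≡C triple bond → alkyne).
ether: present (CH(CH2OCH3) — pendant –CH2OCH3: C–O–C linkage → ether).
acyl halide: present (COCl — –C(=O)Cl: carbonyl C bonded to C and to a halogen → acyl halide (not alkyl halide)).
nitrile: absent. In HC≡C, the triple bond is C≡C, not C≡N.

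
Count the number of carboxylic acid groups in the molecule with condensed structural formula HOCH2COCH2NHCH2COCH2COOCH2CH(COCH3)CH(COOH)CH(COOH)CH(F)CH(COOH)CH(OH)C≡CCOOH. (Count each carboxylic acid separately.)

HO– on an sp³ carbon → alcohol.
–C(=O)– with carbon on both sides → ketone.
C–N–C with sp³ carbons and no adjacent C=O → amine (secondary).
–C(=O)– with carbon on both sides → ketone.
–C(=O)–O–C with C on the carbonyl side → ester.
pendant –COCH3: carbonyl C bonded to two carbons → ketone.
pendant –COOH: carbonyl C bonded to C and –OH → carboxylic acid.
pendant –COOH: carbonyl C bonded to C and –OH → carboxylic acid.
halogen on an sp³ carbon → alkyl halide.
pendant –COOH: carbonyl C bonded to C and –OH → carboxylic acid.
–OH on an sp³ carbon → alcohol (secondary).
C≡C triple bond → alkyne.
–COOH: carbonyl C bonded to –OH and C → carboxylic acid (the –OH is not a separate alcohol).
Carboxylic acid appears at: CH(COOH), CH(COOH), CH(COOH), COOH → 4.

4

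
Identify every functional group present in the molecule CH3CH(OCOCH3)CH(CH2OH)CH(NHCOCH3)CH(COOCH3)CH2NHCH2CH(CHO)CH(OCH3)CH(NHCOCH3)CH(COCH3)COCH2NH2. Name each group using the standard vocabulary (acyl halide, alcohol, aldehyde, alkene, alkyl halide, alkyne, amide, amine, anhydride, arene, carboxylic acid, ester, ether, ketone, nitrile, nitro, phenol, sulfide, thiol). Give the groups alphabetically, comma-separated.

Working along the chain:
  CH(OCOCH3): pendant –OC(=O)CH3: an acyloxy group → ester.
  CH(CH2OH): pendant –CH2OH on an sp³ backbone C → alcohol.
  CH(NHCOCH3): pendant –NHC(=O)CH3: N bonded to a carbonyl → amide (not amine).
  CH(COOCH3): pendant –COOCH3: carbonyl C bonded to C and –OCH3 → ester.
  CH2NHCH2: C–N–C with sp³ carbons and no adjacent C=O → amine (secondary).
  CH(CHO): pendant –CHO: carbonyl C bonded to C and H → aldehyde.
  CH(OCH3): pendant –OCH3: C–O–C with sp³ C, no adjacent C=O → ether.
  CH(NHCOCH3): pendant –NHC(=O)CH3: N bonded to a carbonyl → amide (not amine).
  CH(COCH3): pendant –COCH3: carbonyl C bonded to two carbons → ketone.
  CO: –C(=O)– with carbon on both sides → ketone.
  CH2NH2: –NH2 on an sp³ carbon with no adjacent C=O → amine.

alcohol, aldehyde, amide, amine, ester, ether, ketone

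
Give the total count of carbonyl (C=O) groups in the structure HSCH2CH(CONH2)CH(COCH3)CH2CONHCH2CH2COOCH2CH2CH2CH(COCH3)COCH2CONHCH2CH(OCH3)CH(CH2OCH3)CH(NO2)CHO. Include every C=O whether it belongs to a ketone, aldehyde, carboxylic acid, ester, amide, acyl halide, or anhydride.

8

CH(CONH2): amide, 1 C=O (running total 1).
CH(COCH3): ketone, 1 C=O (running total 2).
CH2CONHCH2: amide, 1 C=O (running total 3).
CH2COOCH2: ester, 1 C=O (running total 4).
CH(COCH3): ketone, 1 C=O (running total 5).
CO: ketone, 1 C=O (running total 6).
CH2CONHCH2: amide, 1 C=O (running total 7).
CHO: aldehyde, 1 C=O (running total 8).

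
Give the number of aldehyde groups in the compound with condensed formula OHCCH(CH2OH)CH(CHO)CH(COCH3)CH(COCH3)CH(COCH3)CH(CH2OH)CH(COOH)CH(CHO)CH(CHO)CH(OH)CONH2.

Reading the structure from left to right:
  OHC: terminal –CHO: carbonyl C bonded to H and C → aldehyde.
  CH(CH2OH): pendant –CH2OH on an sp³ backbone C → alcohol.
  CH(CHO): pendant –CHO: carbonyl C bonded to C and H → aldehyde.
  CH(COCH3): pendant –COCH3: carbonyl C bonded to two carbons → ketone.
  CH(COCH3): pendant –COCH3: carbonyl C bonded to two carbons → ketone.
  CH(COCH3): pendant –COCH3: carbonyl C bonded to two carbons → ketone.
  CH(CH2OH): pendant –CH2OH on an sp³ backbone C → alcohol.
  CH(COOH): pendant –COOH: carbonyl C bonded to C and –OH → carboxylic acid.
  CH(CHO): pendant –CHO: carbonyl C bonded to C and H → aldehyde.
  CH(CHO): pendant –CHO: carbonyl C bonded to C and H → aldehyde.
  CH(OH): –OH on an sp³ carbon → alcohol (secondary).
  CONH2: –C(=O)NH2: carbonyl C bonded to C and to N → amide (the N is not a separate amine).
Aldehyde appears at: OHC, CH(CHO), CH(CHO), CH(CHO) → 4.

4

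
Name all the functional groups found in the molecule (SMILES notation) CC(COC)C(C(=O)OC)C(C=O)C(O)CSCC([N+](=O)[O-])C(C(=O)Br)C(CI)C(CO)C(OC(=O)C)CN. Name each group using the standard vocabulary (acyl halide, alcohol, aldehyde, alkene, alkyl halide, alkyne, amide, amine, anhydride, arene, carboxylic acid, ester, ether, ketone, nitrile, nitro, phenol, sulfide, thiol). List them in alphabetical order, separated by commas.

Reading the structure from left to right:
  CH(CH2OCH3): pendant –CH2OCH3: C–O–C linkage → ether.
  CH(COOCH3): pendant –COOCH3: carbonyl C bonded to C and –OCH3 → ester.
  CH(CHO): pendant –CHO: carbonyl C bonded to C and H → aldehyde.
  CH(OH): –OH on an sp³ carbon → alcohol (secondary).
  CH2SCH2: C–S–C linkage → sulfide (thioether).
  CH(NO2): –NO2 on an sp³ carbon → nitro (the N=O is not a carbonyl).
  CH(COBr): pendant –C(=O)X: carbonyl C bonded to C and halogen → acyl halide.
  CH(CH2I): pendant –CH2X: halogen on sp³ carbon → alkyl halide.
  CH(CH2OH): pendant –CH2OH on an sp³ backbone C → alcohol.
  CH(OCOCH3): pendant –OC(=O)CH3: an acyloxy group → ester.
  CH2NH2: –NH2 on an sp³ carbon with no adjacent C=O → amine.

acyl halide, alcohol, aldehyde, alkyl halide, amine, ester, ether, nitro, sulfide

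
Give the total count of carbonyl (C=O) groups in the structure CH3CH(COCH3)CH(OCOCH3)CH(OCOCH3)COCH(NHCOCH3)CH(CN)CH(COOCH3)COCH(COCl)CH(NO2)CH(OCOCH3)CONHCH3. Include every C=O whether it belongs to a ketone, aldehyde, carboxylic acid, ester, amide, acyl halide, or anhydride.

10

CH(COCH3): ketone, 1 C=O (running total 1).
CH(OCOCH3): ester, 1 C=O (running total 2).
CH(OCOCH3): ester, 1 C=O (running total 3).
CO: ketone, 1 C=O (running total 4).
CH(NHCOCH3): amide, 1 C=O (running total 5).
CH(COOCH3): ester, 1 C=O (running total 6).
CO: ketone, 1 C=O (running total 7).
CH(COCl): acyl halide, 1 C=O (running total 8).
CH(OCOCH3): ester, 1 C=O (running total 9).
CONHCH3: amide, 1 C=O (running total 10).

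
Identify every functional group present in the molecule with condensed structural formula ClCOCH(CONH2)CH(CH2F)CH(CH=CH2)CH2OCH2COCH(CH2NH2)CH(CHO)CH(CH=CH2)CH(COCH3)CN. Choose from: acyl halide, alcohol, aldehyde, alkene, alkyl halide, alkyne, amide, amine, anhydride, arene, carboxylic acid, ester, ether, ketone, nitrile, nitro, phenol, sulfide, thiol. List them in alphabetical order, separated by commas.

Taking each segment in turn:
  ClCO: –C(=O)Cl: carbonyl C bonded to C and to a halogen → acyl halide (not alkyl halide).
  CH(CONH2): pendant –CONH2: carbonyl C bonded to C and N → amide.
  CH(CH2F): pendant –CH2X: halogen on sp³ carbon → alkyl halide.
  CH(CH=CH2): pendant –CH=CH2: C=C double bond → alkene.
  CH2OCH2: C–O–C with sp³ carbons on both sides and no adjacent C=O → ether.
  CO: –C(=O)– with carbon on both sides → ketone.
  CH(CH2NH2): pendant –CH2NH2: N on sp³ C, no adjacent C=O → amine.
  CH(CHO): pendant –CHO: carbonyl C bonded to C and H → aldehyde.
  CH(CH=CH2): pendant –CH=CH2: C=C double bond → alkene.
  CH(COCH3): pendant –COCH3: carbonyl C bonded to two carbons → ketone.
  CN: –C≡N: carbon triple-bonded to nitrogen → nitrile.

acyl halide, aldehyde, alkene, alkyl halide, amide, amine, ether, ketone, nitrile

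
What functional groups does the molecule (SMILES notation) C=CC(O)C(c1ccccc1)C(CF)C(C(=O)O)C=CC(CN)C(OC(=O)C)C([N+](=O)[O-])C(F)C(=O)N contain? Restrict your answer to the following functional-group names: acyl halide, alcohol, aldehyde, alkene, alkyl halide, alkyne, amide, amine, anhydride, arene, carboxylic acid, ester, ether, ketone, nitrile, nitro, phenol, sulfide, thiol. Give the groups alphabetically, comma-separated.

Taking each segment in turn:
  CH2=CH: C=C double bond → alkene.
  CH(OH): –OH on an sp³ carbon → alcohol (secondary).
  CH(C6H5): pendant –C6H5: benzene ring → arene.
  CH(CH2F): pendant –CH2X: halogen on sp³ carbon → alkyl halide.
  CH(COOH): pendant –COOH: carbonyl C bonded to C and –OH → carboxylic acid.
  CH=CH: C=C double bond → alkene.
  CH(CH2NH2): pendant –CH2NH2: N on sp³ C, no adjacent C=O → amine.
  CH(OCOCH3): pendant –OC(=O)CH3: an acyloxy group → ester.
  CH(NO2): –NO2 on an sp³ carbon → nitro (the N=O is not a carbonyl).
  CH(F): halogen on an sp³ carbon → alkyl halide.
  CONH2: –C(=O)NH2: carbonyl C bonded to C and to N → amide (the N is not a separate amine).

alcohol, alkene, alkyl halide, amide, amine, arene, carboxylic acid, ester, nitro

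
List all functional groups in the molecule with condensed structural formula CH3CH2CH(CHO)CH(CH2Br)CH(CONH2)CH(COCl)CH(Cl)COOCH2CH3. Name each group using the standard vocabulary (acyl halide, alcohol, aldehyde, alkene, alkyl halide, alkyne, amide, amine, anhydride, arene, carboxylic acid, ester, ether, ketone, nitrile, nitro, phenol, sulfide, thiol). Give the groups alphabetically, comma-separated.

Working along the chain:
  CH(CHO): pendant –CHO: carbonyl C bonded to C and H → aldehyde.
  CH(CH2Br): pendant –CH2X: halogen on sp³ carbon → alkyl halide.
  CH(CONH2): pendant –CONH2: carbonyl C bonded to C and N → amide.
  CH(COCl): pendant –C(=O)X: carbonyl C bonded to C and halogen → acyl halide.
  CH(Cl): halogen on an sp³ carbon → alkyl halide.
  COOCH2CH3: –C(=O)OCH2CH3: carbonyl C bonded to C and to –OEt → ester.

acyl halide, aldehyde, alkyl halide, amide, ester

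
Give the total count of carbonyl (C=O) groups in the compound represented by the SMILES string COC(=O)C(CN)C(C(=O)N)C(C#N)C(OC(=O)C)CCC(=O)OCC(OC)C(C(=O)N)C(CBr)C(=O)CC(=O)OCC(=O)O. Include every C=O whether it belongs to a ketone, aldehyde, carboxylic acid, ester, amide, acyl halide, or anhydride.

8

CH3OOC: ester, 1 C=O (running total 1).
CH(CONH2): amide, 1 C=O (running total 2).
CH(OCOCH3): ester, 1 C=O (running total 3).
CH2COOCH2: ester, 1 C=O (running total 4).
CH(CONH2): amide, 1 C=O (running total 5).
CO: ketone, 1 C=O (running total 6).
CH2COOCH2: ester, 1 C=O (running total 7).
COOH: carboxylic acid, 1 C=O (running total 8).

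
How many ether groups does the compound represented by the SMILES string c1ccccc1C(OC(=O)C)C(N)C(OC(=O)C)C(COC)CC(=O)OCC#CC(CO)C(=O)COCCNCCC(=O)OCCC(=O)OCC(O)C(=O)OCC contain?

2

Working along the chain:
  C6H5: C6H5– phenyl ring → arene.
  CH(OCOCH3): pendant –OC(=O)CH3: an acyloxy group → ester.
  CH(NH2): –NH2 on an sp³ carbon with no adjacent C=O → amine.
  CH(OCOCH3): pendant –OC(=O)CH3: an acyloxy group → ester.
  CH(CH2OCH3): pendant –CH2OCH3: C–O–C linkage → ether.
  CH2COOCH2: –C(=O)–O–C with C on the carbonyl side → ester.
  C≡C: C≡C triple bond → alkyne.
  CH(CH2OH): pendant –CH2OH on an sp³ backbone C → alcohol.
  CO: –C(=O)– with carbon on both sides → ketone.
  CH2OCH2: C–O–C with sp³ carbons on both sides and no adjacent C=O → ether.
  CH2NHCH2: C–N–C with sp³ carbons and no adjacent C=O → amine (secondary).
  CH2COOCH2: –C(=O)–O–C with C on the carbonyl side → ester.
  CH2COOCH2: –C(=O)–O–C with C on the carbonyl side → ester.
  CH(OH): –OH on an sp³ carbon → alcohol (secondary).
  COOCH2CH3: –C(=O)OCH2CH3: carbonyl C bonded to C and to –OEt → ester.
Ether appears at: CH(CH2OCH3), CH2OCH2 → 2.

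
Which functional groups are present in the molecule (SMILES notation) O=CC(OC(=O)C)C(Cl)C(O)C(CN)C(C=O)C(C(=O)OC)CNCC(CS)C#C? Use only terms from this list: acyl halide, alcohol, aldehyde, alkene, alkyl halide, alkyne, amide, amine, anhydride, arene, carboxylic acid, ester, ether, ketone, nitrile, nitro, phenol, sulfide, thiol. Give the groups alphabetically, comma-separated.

Taking each segment in turn:
  OHC: terminal –CHO: carbonyl C bonded to H and C → aldehyde.
  CH(OCOCH3): pendant –OC(=O)CH3: an acyloxy group → ester.
  CH(Cl): halogen on an sp³ carbon → alkyl halide.
  CH(OH): –OH on an sp³ carbon → alcohol (secondary).
  CH(CH2NH2): pendant –CH2NH2: N on sp³ C, no adjacent C=O → amine.
  CH(CHO): pendant –CHO: carbonyl C bonded to C and H → aldehyde.
  CH(COOCH3): pendant –COOCH3: carbonyl C bonded to C and –OCH3 → ester.
  CH2NHCH2: C–N–C with sp³ carbons and no adjacent C=O → amine (secondary).
  CH(CH2SH): pendant –CH2SH → thiol.
  C≡CH: C≡C triple bond → alkyne.

alcohol, aldehyde, alkyl halide, alkyne, amine, ester, thiol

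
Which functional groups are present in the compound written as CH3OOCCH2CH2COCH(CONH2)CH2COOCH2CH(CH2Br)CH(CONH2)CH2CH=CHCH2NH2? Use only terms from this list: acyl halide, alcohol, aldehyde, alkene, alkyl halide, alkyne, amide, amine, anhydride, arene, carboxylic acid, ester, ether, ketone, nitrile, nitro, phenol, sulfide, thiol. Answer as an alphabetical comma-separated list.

Taking each segment in turn:
  CH3OOC: CH3O–C(=O)–: carbonyl C bonded to C and to –OCH3 → ester (not ketone + ether).
  CO: –C(=O)– with carbon on both sides → ketone.
  CH(CONH2): pendant –CONH2: carbonyl C bonded to C and N → amide.
  CH2COOCH2: –C(=O)–O–C with C on the carbonyl side → ester.
  CH(CH2Br): pendant –CH2X: halogen on sp³ carbon → alkyl halide.
  CH(CONH2): pendant –CONH2: carbonyl C bonded to C and N → amide.
  CH=CH: C=C double bond → alkene.
  CH2NH2: –NH2 on an sp³ carbon with no adjacent C=O → amine.

alkene, alkyl halide, amide, amine, ester, ketone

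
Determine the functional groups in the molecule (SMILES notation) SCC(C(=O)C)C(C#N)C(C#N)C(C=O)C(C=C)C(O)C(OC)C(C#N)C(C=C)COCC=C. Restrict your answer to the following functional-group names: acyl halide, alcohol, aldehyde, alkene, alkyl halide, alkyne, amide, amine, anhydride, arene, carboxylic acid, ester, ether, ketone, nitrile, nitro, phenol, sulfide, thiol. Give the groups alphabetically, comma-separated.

Taking each segment in turn:
  HSCH2: –SH on an sp³ carbon → thiol.
  CH(COCH3): pendant –COCH3: carbonyl C bonded to two carbons → ketone.
  CH(CN): pendant –C≡N: nitrile.
  CH(CN): pendant –C≡N: nitrile.
  CH(CHO): pendant –CHO: carbonyl C bonded to C and H → aldehyde.
  CH(CH=CH2): pendant –CH=CH2: C=C double bond → alkene.
  CH(OH): –OH on an sp³ carbon → alcohol (secondary).
  CH(OCH3): pendant –OCH3: C–O–C with sp³ C, no adjacent C=O → ether.
  CH(CN): pendant –C≡N: nitrile.
  CH(CH=CH2): pendant –CH=CH2: C=C double bond → alkene.
  CH2OCH2: C–O–C with sp³ carbons on both sides and no adjacent C=O → ether.
  CH=CH2: C=C double bond → alkene.

alcohol, aldehyde, alkene, ether, ketone, nitrile, thiol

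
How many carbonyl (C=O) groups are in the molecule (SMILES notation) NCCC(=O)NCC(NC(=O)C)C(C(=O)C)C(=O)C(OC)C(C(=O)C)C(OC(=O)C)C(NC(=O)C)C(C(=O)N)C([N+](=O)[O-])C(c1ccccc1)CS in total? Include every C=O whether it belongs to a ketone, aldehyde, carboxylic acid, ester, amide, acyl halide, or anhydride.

CH2CONHCH2: amide, 1 C=O (running total 1).
CH(NHCOCH3): amide, 1 C=O (running total 2).
CH(COCH3): ketone, 1 C=O (running total 3).
CO: ketone, 1 C=O (running total 4).
CH(COCH3): ketone, 1 C=O (running total 5).
CH(OCOCH3): ester, 1 C=O (running total 6).
CH(NHCOCH3): amide, 1 C=O (running total 7).
CH(CONH2): amide, 1 C=O (running total 8).

8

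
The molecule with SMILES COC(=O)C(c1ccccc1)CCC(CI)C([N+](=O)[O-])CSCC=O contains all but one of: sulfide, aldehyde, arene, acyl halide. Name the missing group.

aldehyde: present (CHO — terminal –CHO: carbonyl C bonded to H and C → aldehyde).
sulfide: present (CH2SCH2 — C–S–C linkage → sulfide (thioether)).
arene: present (CH(C6H5) — pendant –C6H5: benzene ring → arene).
acyl halide: no segment matches this pattern.

acyl halide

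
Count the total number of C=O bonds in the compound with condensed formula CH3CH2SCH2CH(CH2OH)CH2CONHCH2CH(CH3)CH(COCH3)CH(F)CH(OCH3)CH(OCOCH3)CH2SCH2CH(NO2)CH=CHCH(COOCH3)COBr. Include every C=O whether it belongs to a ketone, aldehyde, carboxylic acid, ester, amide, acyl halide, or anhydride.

5

CH2CONHCH2: amide, 1 C=O (running total 1).
CH(COCH3): ketone, 1 C=O (running total 2).
CH(OCOCH3): ester, 1 C=O (running total 3).
CH(COOCH3): ester, 1 C=O (running total 4).
COBr: acyl halide, 1 C=O (running total 5).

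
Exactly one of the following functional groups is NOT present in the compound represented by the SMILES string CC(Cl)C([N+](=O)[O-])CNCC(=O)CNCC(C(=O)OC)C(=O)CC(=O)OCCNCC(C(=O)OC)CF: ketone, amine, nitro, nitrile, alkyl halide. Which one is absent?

nitro: present (CH(NO2) — –NO2 on an sp³ carbon → nitro (the N=O is not a carbonyl)).
ketone: present (CO — –C(=O)– with carbon on both sides → ketone).
alkyl halide: present (CH(Cl) — halogen on an sp³ carbon → alkyl halide).
amine: present (CH2NHCH2 — C–N–C with sp³ carbons and no adjacent C=O → amine (secondary)).
nitrile: no segment matches this pattern.

nitrile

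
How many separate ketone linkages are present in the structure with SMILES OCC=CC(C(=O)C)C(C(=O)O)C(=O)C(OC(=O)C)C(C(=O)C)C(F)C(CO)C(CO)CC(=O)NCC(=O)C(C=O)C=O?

4

HO– on an sp³ carbon → alcohol.
C=C double bond → alkene.
pendant –COCH3: carbonyl C bonded to two carbons → ketone.
pendant –COOH: carbonyl C bonded to C and –OH → carboxylic acid.
–C(=O)– with carbon on both sides → ketone.
pendant –OC(=O)CH3: an acyloxy group → ester.
pendant –COCH3: carbonyl C bonded to two carbons → ketone.
halogen on an sp³ carbon → alkyl halide.
pendant –CH2OH on an sp³ backbone C → alcohol.
pendant –CH2OH on an sp³ backbone C → alcohol.
–C(=O)–N– linkage → amide (the N is not an amine).
–C(=O)– with carbon on both sides → ketone.
pendant –CHO: carbonyl C bonded to C and H → aldehyde.
terminal –CHO: carbonyl C bonded to H and C → aldehyde.
Ketone appears at: CH(COCH3), CO, CH(COCH3), CO → 4.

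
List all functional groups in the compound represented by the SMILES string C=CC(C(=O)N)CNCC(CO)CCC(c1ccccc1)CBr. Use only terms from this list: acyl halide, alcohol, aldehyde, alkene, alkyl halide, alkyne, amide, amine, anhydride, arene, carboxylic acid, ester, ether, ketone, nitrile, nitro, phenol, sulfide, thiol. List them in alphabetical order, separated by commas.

C=C double bond → alkene.
pendant –CONH2: carbonyl C bonded to C and N → amide.
C–N–C with sp³ carbons and no adjacent C=O → amine (secondary).
pendant –CH2OH on an sp³ backbone C → alcohol.
pendant –C6H5: benzene ring → arene.
halogen on an sp³ carbon → alkyl halide.

alcohol, alkene, alkyl halide, amide, amine, arene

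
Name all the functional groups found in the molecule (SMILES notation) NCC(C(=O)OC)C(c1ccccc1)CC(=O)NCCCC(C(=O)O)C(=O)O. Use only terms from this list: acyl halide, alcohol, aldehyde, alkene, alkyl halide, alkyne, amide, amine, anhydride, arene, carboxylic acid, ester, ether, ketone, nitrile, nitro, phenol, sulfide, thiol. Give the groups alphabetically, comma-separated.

amide, amine, arene, carboxylic acid, ester

Reading the structure from left to right:
  H2NCH2: –NH2 on an sp³ carbon with no adjacent C=O → amine.
  CH(COOCH3): pendant –COOCH3: carbonyl C bonded to C and –OCH3 → ester.
  CH(C6H5): pendant –C6H5: benzene ring → arene.
  CH2CONHCH2: –C(=O)–N– linkage → amide (the N is not an amine).
  CH(COOH): pendant –COOH: carbonyl C bonded to C and –OH → carboxylic acid.
  COOH: –COOH: carbonyl C bonded to –OH and C → carboxylic acid (the –OH is not a separate alcohol).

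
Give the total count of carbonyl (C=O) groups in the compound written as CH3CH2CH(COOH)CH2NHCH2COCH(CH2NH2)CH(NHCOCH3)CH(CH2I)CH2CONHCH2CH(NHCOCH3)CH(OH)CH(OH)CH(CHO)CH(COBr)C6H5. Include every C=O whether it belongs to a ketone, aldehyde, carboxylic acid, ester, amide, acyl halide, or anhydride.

7

CH(COOH): carboxylic acid, 1 C=O (running total 1).
CO: ketone, 1 C=O (running total 2).
CH(NHCOCH3): amide, 1 C=O (running total 3).
CH2CONHCH2: amide, 1 C=O (running total 4).
CH(NHCOCH3): amide, 1 C=O (running total 5).
CH(CHO): aldehyde, 1 C=O (running total 6).
CH(COBr): acyl halide, 1 C=O (running total 7).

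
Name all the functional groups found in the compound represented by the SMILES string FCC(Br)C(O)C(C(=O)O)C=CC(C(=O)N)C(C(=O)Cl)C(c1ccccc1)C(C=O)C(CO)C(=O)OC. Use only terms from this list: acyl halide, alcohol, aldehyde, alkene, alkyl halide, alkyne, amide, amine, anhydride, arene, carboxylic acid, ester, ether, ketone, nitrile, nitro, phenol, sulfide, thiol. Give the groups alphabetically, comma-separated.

halogen on an sp³ carbon → alkyl halide.
halogen on an sp³ carbon → alkyl halide.
–OH on an sp³ carbon → alcohol (secondary).
pendant –COOH: carbonyl C bonded to C and –OH → carboxylic acid.
C=C double bond → alkene.
pendant –CONH2: carbonyl C bonded to C and N → amide.
pendant –C(=O)X: carbonyl C bonded to C and halogen → acyl halide.
pendant –C6H5: benzene ring → arene.
pendant –CHO: carbonyl C bonded to C and H → aldehyde.
pendant –CH2OH on an sp³ backbone C → alcohol.
–C(=O)OCH3: carbonyl C bonded to C and to –OCH3 → ester (not ketone + ether).

acyl halide, alcohol, aldehyde, alkene, alkyl halide, amide, arene, carboxylic acid, ester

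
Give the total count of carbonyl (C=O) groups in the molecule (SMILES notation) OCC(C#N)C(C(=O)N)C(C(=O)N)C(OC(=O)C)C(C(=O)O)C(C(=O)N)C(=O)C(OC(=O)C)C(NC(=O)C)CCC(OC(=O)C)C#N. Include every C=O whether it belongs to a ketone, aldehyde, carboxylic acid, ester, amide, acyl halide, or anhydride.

CH(CONH2): amide, 1 C=O (running total 1).
CH(CONH2): amide, 1 C=O (running total 2).
CH(OCOCH3): ester, 1 C=O (running total 3).
CH(COOH): carboxylic acid, 1 C=O (running total 4).
CH(CONH2): amide, 1 C=O (running total 5).
CO: ketone, 1 C=O (running total 6).
CH(OCOCH3): ester, 1 C=O (running total 7).
CH(NHCOCH3): amide, 1 C=O (running total 8).
CH(OCOCH3): ester, 1 C=O (running total 9).

9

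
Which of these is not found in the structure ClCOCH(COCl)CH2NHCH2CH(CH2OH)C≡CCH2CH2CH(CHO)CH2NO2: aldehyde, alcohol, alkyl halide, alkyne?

alkyl halide

alkyne: present (C≡C — C≡C triple bond → alkyne).
aldehyde: present (CH(CHO) — pendant –CHO: carbonyl C bonded to C and H → aldehyde).
alcohol: present (CH(CH2OH) — pendant –CH2OH on an sp³ backbone C → alcohol).
alkyl halide: absent. In each of ClCO and CH(COCl), the halogen is on a carbonyl carbon, which makes it an acyl halide, not an alkyl halide.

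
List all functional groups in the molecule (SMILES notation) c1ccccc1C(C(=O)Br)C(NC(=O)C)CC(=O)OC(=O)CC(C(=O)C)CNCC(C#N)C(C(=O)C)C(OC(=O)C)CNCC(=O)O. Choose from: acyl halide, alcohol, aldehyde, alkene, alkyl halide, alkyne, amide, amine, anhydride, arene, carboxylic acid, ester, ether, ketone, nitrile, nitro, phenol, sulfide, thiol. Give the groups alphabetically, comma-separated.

acyl halide, amide, amine, anhydride, arene, carboxylic acid, ester, ketone, nitrile

Taking each segment in turn:
  C6H5: C6H5– phenyl ring → arene.
  CH(COBr): pendant –C(=O)X: carbonyl C bonded to C and halogen → acyl halide.
  CH(NHCOCH3): pendant –NHC(=O)CH3: N bonded to a carbonyl → amide (not amine).
  CH2CO-O-COCH2: two acyl groups sharing one oxygen, –C(=O)–O–C(=O)– → anhydride.
  CH(COCH3): pendant –COCH3: carbonyl C bonded to two carbons → ketone.
  CH2NHCH2: C–N–C with sp³ carbons and no adjacent C=O → amine (secondary).
  CH(CN): pendant –C≡N: nitrile.
  CH(COCH3): pendant –COCH3: carbonyl C bonded to two carbons → ketone.
  CH(OCOCH3): pendant –OC(=O)CH3: an acyloxy group → ester.
  CH2NHCH2: C–N–C with sp³ carbons and no adjacent C=O → amine (secondary).
  COOH: –COOH: carbonyl C bonded to –OH and C → carboxylic acid (the –OH is not a separate alcohol).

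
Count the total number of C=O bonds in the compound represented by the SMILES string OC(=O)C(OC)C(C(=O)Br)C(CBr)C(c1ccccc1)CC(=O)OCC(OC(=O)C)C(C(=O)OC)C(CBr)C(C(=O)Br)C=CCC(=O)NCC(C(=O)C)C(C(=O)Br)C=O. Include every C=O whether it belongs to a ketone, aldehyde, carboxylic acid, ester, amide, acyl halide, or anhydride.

10

HOOC: carboxylic acid, 1 C=O (running total 1).
CH(COBr): acyl halide, 1 C=O (running total 2).
CH2COOCH2: ester, 1 C=O (running total 3).
CH(OCOCH3): ester, 1 C=O (running total 4).
CH(COOCH3): ester, 1 C=O (running total 5).
CH(COBr): acyl halide, 1 C=O (running total 6).
CH2CONHCH2: amide, 1 C=O (running total 7).
CH(COCH3): ketone, 1 C=O (running total 8).
CH(COBr): acyl halide, 1 C=O (running total 9).
CHO: aldehyde, 1 C=O (running total 10).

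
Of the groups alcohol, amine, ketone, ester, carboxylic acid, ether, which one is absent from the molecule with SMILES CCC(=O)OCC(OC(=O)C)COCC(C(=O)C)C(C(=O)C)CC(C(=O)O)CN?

alcohol

carboxylic acid: present (CH(COOH) — pendant –COOH: carbonyl C bonded to C and –OH → carboxylic acid).
amine: present (CH2NH2 — –NH2 on an sp³ carbon with no adjacent C=O → amine).
ester: present (CH2COOCH2 — –C(=O)–O–C with C on the carbonyl side → ester).
ketone: present (CH(COCH3) — pendant –COCH3: carbonyl C bonded to two carbons → ketone).
ether: present (CH2OCH2 — C–O–C with sp³ carbons on both sides and no adjacent C=O → ether).
alcohol: absent. In CH(COOH), the –OH sits on a carbonyl carbon, making it part of a carboxylic acid, not an alcohol.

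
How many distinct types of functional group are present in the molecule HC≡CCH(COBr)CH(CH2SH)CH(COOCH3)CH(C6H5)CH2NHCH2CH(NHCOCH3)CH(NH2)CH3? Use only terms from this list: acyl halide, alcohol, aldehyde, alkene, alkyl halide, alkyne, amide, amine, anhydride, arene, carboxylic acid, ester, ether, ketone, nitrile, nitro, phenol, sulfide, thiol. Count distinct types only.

Taking each segment in turn:
  HC≡C: C≡C triple bond → alkyne.
  CH(COBr): pendant –C(=O)X: carbonyl C bonded to C and halogen → acyl halide.
  CH(CH2SH): pendant –CH2SH → thiol.
  CH(COOCH3): pendant –COOCH3: carbonyl C bonded to C and –OCH3 → ester.
  CH(C6H5): pendant –C6H5: benzene ring → arene.
  CH2NHCH2: C–N–C with sp³ carbons and no adjacent C=O → amine (secondary).
  CH(NHCOCH3): pendant –NHC(=O)CH3: N bonded to a carbonyl → amide (not amine).
  CH(NH2): –NH2 on an sp³ carbon with no adjacent C=O → amine.
Distinct types present: acyl halide, alkyne, amide, amine, arene, ester, thiol.

7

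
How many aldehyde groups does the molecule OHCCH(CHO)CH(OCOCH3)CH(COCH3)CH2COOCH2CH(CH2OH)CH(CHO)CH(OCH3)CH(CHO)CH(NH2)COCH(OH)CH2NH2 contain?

terminal –CHO: carbonyl C bonded to H and C → aldehyde.
pendant –CHO: carbonyl C bonded to C and H → aldehyde.
pendant –OC(=O)CH3: an acyloxy group → ester.
pendant –COCH3: carbonyl C bonded to two carbons → ketone.
–C(=O)–O–C with C on the carbonyl side → ester.
pendant –CH2OH on an sp³ backbone C → alcohol.
pendant –CHO: carbonyl C bonded to C and H → aldehyde.
pendant –OCH3: C–O–C with sp³ C, no adjacent C=O → ether.
pendant –CHO: carbonyl C bonded to C and H → aldehyde.
–NH2 on an sp³ carbon with no adjacent C=O → amine.
–C(=O)– with carbon on both sides → ketone.
–OH on an sp³ carbon → alcohol (secondary).
–NH2 on an sp³ carbon with no adjacent C=O → amine.
Aldehyde appears at: OHC, CH(CHO), CH(CHO), CH(CHO) → 4.

4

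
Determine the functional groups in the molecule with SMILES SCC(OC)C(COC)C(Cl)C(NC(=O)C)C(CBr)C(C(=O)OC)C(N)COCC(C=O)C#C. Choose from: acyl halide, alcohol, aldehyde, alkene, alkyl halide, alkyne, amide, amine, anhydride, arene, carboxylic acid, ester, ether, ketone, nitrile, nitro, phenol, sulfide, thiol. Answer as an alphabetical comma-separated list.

Taking each segment in turn:
  HSCH2: –SH on an sp³ carbon → thiol.
  CH(OCH3): pendant –OCH3: C–O–C with sp³ C, no adjacent C=O → ether.
  CH(CH2OCH3): pendant –CH2OCH3: C–O–C linkage → ether.
  CH(Cl): halogen on an sp³ carbon → alkyl halide.
  CH(NHCOCH3): pendant –NHC(=O)CH3: N bonded to a carbonyl → amide (not amine).
  CH(CH2Br): pendant –CH2X: halogen on sp³ carbon → alkyl halide.
  CH(COOCH3): pendant –COOCH3: carbonyl C bonded to C and –OCH3 → ester.
  CH(NH2): –NH2 on an sp³ carbon with no adjacent C=O → amine.
  CH2OCH2: C–O–C with sp³ carbons on both sides and no adjacent C=O → ether.
  CH(CHO): pendant –CHO: carbonyl C bonded to C and H → aldehyde.
  C≡CH: C≡C triple bond → alkyne.

aldehyde, alkyl halide, alkyne, amide, amine, ester, ether, thiol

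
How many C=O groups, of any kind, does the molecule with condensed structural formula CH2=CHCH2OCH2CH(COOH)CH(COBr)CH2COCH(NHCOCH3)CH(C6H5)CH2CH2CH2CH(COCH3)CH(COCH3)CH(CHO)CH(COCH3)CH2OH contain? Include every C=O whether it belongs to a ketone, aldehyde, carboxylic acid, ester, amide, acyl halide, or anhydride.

CH(COOH): carboxylic acid, 1 C=O (running total 1).
CH(COBr): acyl halide, 1 C=O (running total 2).
CO: ketone, 1 C=O (running total 3).
CH(NHCOCH3): amide, 1 C=O (running total 4).
CH(COCH3): ketone, 1 C=O (running total 5).
CH(COCH3): ketone, 1 C=O (running total 6).
CH(CHO): aldehyde, 1 C=O (running total 7).
CH(COCH3): ketone, 1 C=O (running total 8).

8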